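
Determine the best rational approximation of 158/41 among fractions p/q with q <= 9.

Expand x = 158/41 as a continued fraction with the Euclidean algorithm:
  158 = 3*41 + 35, so a_0 = 3.
  41 = 1*35 + 6, so a_1 = 1.
  35 = 5*6 + 5, so a_2 = 5.
  6 = 1*5 + 1, so a_3 = 1.
  5 = 5*1 + 0, so a_4 = 5.
so x = [3; 1, 5, 1, 5].
Convergents (p_i = a_i*p_{i-1} + p_{i-2}, q_i = a_i*q_{i-1} + q_{i-2} with p_{-2}=0, p_{-1}=1, q_{-2}=1, q_{-1}=0), until the denominator exceeds 9:
  i=0: a_0=3, p_0 = 3*1 + 0 = 3, q_0 = 3*0 + 1 = 1.
  i=1: a_1=1, p_1 = 1*3 + 1 = 4, q_1 = 1*1 + 0 = 1.
  i=2: a_2=5, p_2 = 5*4 + 3 = 23, q_2 = 5*1 + 1 = 6.
  i=3: a_3=1, p_3 = 1*23 + 4 = 27, q_3 = 1*6 + 1 = 7.
  i=4: a_4=5, p_4 = 5*27 + 23 = 158, q_4 = 5*7 + 6 = 41.
q_4 = 41 > 9, so the last convergent with denominator <= 9 is p_3/q_3 = 27/7.
The closest fraction with denominator <= 9 is either p_3/q_3 or the intermediate fraction (k*p_3 + p_2)/(k*q_3 + q_2) with the largest k >= 1 whose denominator stays <= 9; these approach x as k grows, and every other convergent or intermediate fraction in range is farther away.
Largest k: floor((9 - q_2)/q_3) = floor((9 - 6)/7) = 0.
Since k = 0, no intermediate fraction beyond p_3/q_3 has denominator <= 9, so the convergent 27/7 is the closest (its error is |158*7 - 27*41|/(41*7) = 1/287).

27/7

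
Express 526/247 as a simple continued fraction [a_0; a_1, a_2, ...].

[2; 7, 1, 2, 1, 1, 4]

Run the Euclidean algorithm on 526 and 247; the successive quotients are the partial quotients a_0, a_1, ... (each step inverts the fractional part left over by the previous one):
  526 = 2*247 + 32, so a_0 = 2.
  247 = 7*32 + 23, so a_1 = 7.
  32 = 1*23 + 9, so a_2 = 1.
  23 = 2*9 + 5, so a_3 = 2.
  9 = 1*5 + 4, so a_4 = 1.
  5 = 1*4 + 1, so a_5 = 1.
  4 = 4*1 + 0, so a_6 = 4.
The remainder reaches 0 after 7 divisions, so the expansion has 7 partial quotients, read off in order.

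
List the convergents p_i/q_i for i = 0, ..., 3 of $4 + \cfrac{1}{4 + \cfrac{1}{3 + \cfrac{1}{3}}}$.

Using the convergent recurrence p_i = a_i*p_{i-1} + p_{i-2}, q_i = a_i*q_{i-1} + q_{i-2} with p_{-2}=0, p_{-1}=1, q_{-2}=1, q_{-1}=0:
  i=0: a_0=4, p_0 = 4*1 + 0 = 4, q_0 = 4*0 + 1 = 1.
  i=1: a_1=4, p_1 = 4*4 + 1 = 17, q_1 = 4*1 + 0 = 4.
  i=2: a_2=3, p_2 = 3*17 + 4 = 55, q_2 = 3*4 + 1 = 13.
  i=3: a_3=3, p_3 = 3*55 + 17 = 182, q_3 = 3*13 + 4 = 43.

4/1, 17/4, 55/13, 182/43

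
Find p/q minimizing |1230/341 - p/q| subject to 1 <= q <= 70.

Expand x = 1230/341 as a continued fraction with the Euclidean algorithm:
  1230 = 3*341 + 207, so a_0 = 3.
  341 = 1*207 + 134, so a_1 = 1.
  207 = 1*134 + 73, so a_2 = 1.
  134 = 1*73 + 61, so a_3 = 1.
  73 = 1*61 + 12, so a_4 = 1.
  61 = 5*12 + 1, so a_5 = 5.
  12 = 12*1 + 0, so a_6 = 12.
so x = [3; 1, 1, 1, 1, 5, 12].
Convergents (p_i = a_i*p_{i-1} + p_{i-2}, q_i = a_i*q_{i-1} + q_{i-2} with p_{-2}=0, p_{-1}=1, q_{-2}=1, q_{-1}=0), until the denominator exceeds 70:
  i=0: a_0=3, p_0 = 3*1 + 0 = 3, q_0 = 3*0 + 1 = 1.
  i=1: a_1=1, p_1 = 1*3 + 1 = 4, q_1 = 1*1 + 0 = 1.
  i=2: a_2=1, p_2 = 1*4 + 3 = 7, q_2 = 1*1 + 1 = 2.
  i=3: a_3=1, p_3 = 1*7 + 4 = 11, q_3 = 1*2 + 1 = 3.
  i=4: a_4=1, p_4 = 1*11 + 7 = 18, q_4 = 1*3 + 2 = 5.
  i=5: a_5=5, p_5 = 5*18 + 11 = 101, q_5 = 5*5 + 3 = 28.
  i=6: a_6=12, p_6 = 12*101 + 18 = 1230, q_6 = 12*28 + 5 = 341.
q_6 = 341 > 70, so the last convergent with denominator <= 70 is p_5/q_5 = 101/28.
The closest fraction with denominator <= 70 is either p_5/q_5 or the intermediate fraction (k*p_5 + p_4)/(k*q_5 + q_4) with the largest k >= 1 whose denominator stays <= 70; these approach x as k grows, and every other convergent or intermediate fraction in range is farther away.
Largest k: floor((70 - q_4)/q_5) = floor((70 - 5)/28) = 2.
That gives (2*101 + 18)/(2*28 + 5) = 220/61.
Compare the errors: |x - 101/28| = |1230*28 - 101*341|/(341*28) = 1/9548, and |x - 220/61| = |1230*61 - 220*341|/(341*61) = 10/20801.
Cross-multiplying, 1*20801 = 20801 < 95480 = 10*9548, so 1/9548 is smaller: the convergent 101/28 is closer to x than 220/61.

101/28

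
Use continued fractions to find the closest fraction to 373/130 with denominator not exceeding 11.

Expand x = 373/130 as a continued fraction with the Euclidean algorithm:
  373 = 2*130 + 113, so a_0 = 2.
  130 = 1*113 + 17, so a_1 = 1.
  113 = 6*17 + 11, so a_2 = 6.
  17 = 1*11 + 6, so a_3 = 1.
  11 = 1*6 + 5, so a_4 = 1.
  6 = 1*5 + 1, so a_5 = 1.
  5 = 5*1 + 0, so a_6 = 5.
so x = [2; 1, 6, 1, 1, 1, 5].
Convergents (p_i = a_i*p_{i-1} + p_{i-2}, q_i = a_i*q_{i-1} + q_{i-2} with p_{-2}=0, p_{-1}=1, q_{-2}=1, q_{-1}=0), until the denominator exceeds 11:
  i=0: a_0=2, p_0 = 2*1 + 0 = 2, q_0 = 2*0 + 1 = 1.
  i=1: a_1=1, p_1 = 1*2 + 1 = 3, q_1 = 1*1 + 0 = 1.
  i=2: a_2=6, p_2 = 6*3 + 2 = 20, q_2 = 6*1 + 1 = 7.
  i=3: a_3=1, p_3 = 1*20 + 3 = 23, q_3 = 1*7 + 1 = 8.
  i=4: a_4=1, p_4 = 1*23 + 20 = 43, q_4 = 1*8 + 7 = 15.
q_4 = 15 > 11, so the last convergent with denominator <= 11 is p_3/q_3 = 23/8.
The closest fraction with denominator <= 11 is either p_3/q_3 or the intermediate fraction (k*p_3 + p_2)/(k*q_3 + q_2) with the largest k >= 1 whose denominator stays <= 11; these approach x as k grows, and every other convergent or intermediate fraction in range is farther away.
Largest k: floor((11 - q_2)/q_3) = floor((11 - 7)/8) = 0.
Since k = 0, no intermediate fraction beyond p_3/q_3 has denominator <= 11, so the convergent 23/8 is the closest (its error is |373*8 - 23*130|/(130*8) = 6/1040).

23/8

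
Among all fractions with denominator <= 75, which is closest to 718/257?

Expand x = 718/257 as a continued fraction with the Euclidean algorithm:
  718 = 2*257 + 204, so a_0 = 2.
  257 = 1*204 + 53, so a_1 = 1.
  204 = 3*53 + 45, so a_2 = 3.
  53 = 1*45 + 8, so a_3 = 1.
  45 = 5*8 + 5, so a_4 = 5.
  8 = 1*5 + 3, so a_5 = 1.
  5 = 1*3 + 2, so a_6 = 1.
  3 = 1*2 + 1, so a_7 = 1.
  2 = 2*1 + 0, so a_8 = 2.
so x = [2; 1, 3, 1, 5, 1, 1, 1, 2].
Convergents (p_i = a_i*p_{i-1} + p_{i-2}, q_i = a_i*q_{i-1} + q_{i-2} with p_{-2}=0, p_{-1}=1, q_{-2}=1, q_{-1}=0), until the denominator exceeds 75:
  i=0: a_0=2, p_0 = 2*1 + 0 = 2, q_0 = 2*0 + 1 = 1.
  i=1: a_1=1, p_1 = 1*2 + 1 = 3, q_1 = 1*1 + 0 = 1.
  i=2: a_2=3, p_2 = 3*3 + 2 = 11, q_2 = 3*1 + 1 = 4.
  i=3: a_3=1, p_3 = 1*11 + 3 = 14, q_3 = 1*4 + 1 = 5.
  i=4: a_4=5, p_4 = 5*14 + 11 = 81, q_4 = 5*5 + 4 = 29.
  i=5: a_5=1, p_5 = 1*81 + 14 = 95, q_5 = 1*29 + 5 = 34.
  i=6: a_6=1, p_6 = 1*95 + 81 = 176, q_6 = 1*34 + 29 = 63.
  i=7: a_7=1, p_7 = 1*176 + 95 = 271, q_7 = 1*63 + 34 = 97.
q_7 = 97 > 75, so the last convergent with denominator <= 75 is p_6/q_6 = 176/63.
The closest fraction with denominator <= 75 is either p_6/q_6 or the intermediate fraction (k*p_6 + p_5)/(k*q_6 + q_5) with the largest k >= 1 whose denominator stays <= 75; these approach x as k grows, and every other convergent or intermediate fraction in range is farther away.
Largest k: floor((75 - q_5)/q_6) = floor((75 - 34)/63) = 0.
Since k = 0, no intermediate fraction beyond p_6/q_6 has denominator <= 75, so the convergent 176/63 is the closest (its error is |718*63 - 176*257|/(257*63) = 2/16191).

176/63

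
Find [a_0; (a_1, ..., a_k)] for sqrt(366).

Write x_i = (sqrt(366) + m_i)/d_i with (m_0, d_0) = (0, 1). a_0 = floor(sqrt(366)) = 19, since 19^2 = 361 <= 366 < 400 = 20^2.
Iterate m_{i+1} = d_i*a_i - m_i, d_{i+1} = (366 - m_{i+1}^2)/d_i, a_{i+1} = floor((a_0 + m_{i+1})/d_{i+1}):
  m_1 = 1*19 - 0 = 19, d_1 = (366 - 19^2)/1 = 5/1 = 5, a_1 = floor((19 + 19)/5) = 7.
  m_2 = 5*7 - 19 = 16, d_2 = (366 - 16^2)/5 = 110/5 = 22, a_2 = floor((19 + 16)/22) = 1.
  m_3 = 22*1 - 16 = 6, d_3 = (366 - 6^2)/22 = 330/22 = 15, a_3 = floor((19 + 6)/15) = 1.
  m_4 = 15*1 - 6 = 9, d_4 = (366 - 9^2)/15 = 285/15 = 19, a_4 = floor((19 + 9)/19) = 1.
  m_5 = 19*1 - 9 = 10, d_5 = (366 - 10^2)/19 = 266/19 = 14, a_5 = floor((19 + 10)/14) = 2.
  m_6 = 14*2 - 10 = 18, d_6 = (366 - 18^2)/14 = 42/14 = 3, a_6 = floor((19 + 18)/3) = 12.
  m_7 = 3*12 - 18 = 18, d_7 = (366 - 18^2)/3 = 42/3 = 14, a_7 = floor((19 + 18)/14) = 2.
  m_8 = 14*2 - 18 = 10, d_8 = (366 - 10^2)/14 = 266/14 = 19, a_8 = floor((19 + 10)/19) = 1.
  m_9 = 19*1 - 10 = 9, d_9 = (366 - 9^2)/19 = 285/19 = 15, a_9 = floor((19 + 9)/15) = 1.
  m_10 = 15*1 - 9 = 6, d_10 = (366 - 6^2)/15 = 330/15 = 22, a_10 = floor((19 + 6)/22) = 1.
  m_11 = 22*1 - 6 = 16, d_11 = (366 - 16^2)/22 = 110/22 = 5, a_11 = floor((19 + 16)/5) = 7.
  m_12 = 5*7 - 16 = 19, d_12 = (366 - 19^2)/5 = 5/5 = 1, a_12 = floor((19 + 19)/1) = 38.
  m_13 = 1*38 - 19 = 19, d_13 = (366 - 19^2)/1 = 5/1 = 5: (m_13, d_13) = (m_1, d_1) = (19, 5), so from here the quotients repeat a_1, ..., a_12; the period length is 12.
Hence the expansion of sqrt(366) is a_0 = 19 followed by the repeating block 7, 1, 1, 1, 2, 12, 2, 1, 1, 1, 7, 38 (period 12).

[19; (7, 1, 1, 1, 2, 12, 2, 1, 1, 1, 7, 38)]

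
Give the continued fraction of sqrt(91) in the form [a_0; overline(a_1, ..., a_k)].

Write x_i = (sqrt(91) + m_i)/d_i with (m_0, d_0) = (0, 1). a_0 = floor(sqrt(91)) = 9, since 9^2 = 81 <= 91 < 100 = 10^2.
Iterate m_{i+1} = d_i*a_i - m_i, d_{i+1} = (91 - m_{i+1}^2)/d_i, a_{i+1} = floor((a_0 + m_{i+1})/d_{i+1}):
  m_1 = 1*9 - 0 = 9, d_1 = (91 - 9^2)/1 = 10/1 = 10, a_1 = floor((9 + 9)/10) = 1.
  m_2 = 10*1 - 9 = 1, d_2 = (91 - 1^2)/10 = 90/10 = 9, a_2 = floor((9 + 1)/9) = 1.
  m_3 = 9*1 - 1 = 8, d_3 = (91 - 8^2)/9 = 27/9 = 3, a_3 = floor((9 + 8)/3) = 5.
  m_4 = 3*5 - 8 = 7, d_4 = (91 - 7^2)/3 = 42/3 = 14, a_4 = floor((9 + 7)/14) = 1.
  m_5 = 14*1 - 7 = 7, d_5 = (91 - 7^2)/14 = 42/14 = 3, a_5 = floor((9 + 7)/3) = 5.
  m_6 = 3*5 - 7 = 8, d_6 = (91 - 8^2)/3 = 27/3 = 9, a_6 = floor((9 + 8)/9) = 1.
  m_7 = 9*1 - 8 = 1, d_7 = (91 - 1^2)/9 = 90/9 = 10, a_7 = floor((9 + 1)/10) = 1.
  m_8 = 10*1 - 1 = 9, d_8 = (91 - 9^2)/10 = 10/10 = 1, a_8 = floor((9 + 9)/1) = 18.
  m_9 = 1*18 - 9 = 9, d_9 = (91 - 9^2)/1 = 10/1 = 10: (m_9, d_9) = (m_1, d_1) = (9, 10), so from here the quotients repeat a_1, ..., a_8; the period length is 8.
Hence the expansion of sqrt(91) is a_0 = 9 followed by the repeating block 1, 1, 5, 1, 5, 1, 1, 18 (period 8).

[9; overline(1, 1, 5, 1, 5, 1, 1, 18)]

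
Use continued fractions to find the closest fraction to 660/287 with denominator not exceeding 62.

Expand x = 660/287 as a continued fraction with the Euclidean algorithm:
  660 = 2*287 + 86, so a_0 = 2.
  287 = 3*86 + 29, so a_1 = 3.
  86 = 2*29 + 28, so a_2 = 2.
  29 = 1*28 + 1, so a_3 = 1.
  28 = 28*1 + 0, so a_4 = 28.
so x = [2; 3, 2, 1, 28].
Convergents (p_i = a_i*p_{i-1} + p_{i-2}, q_i = a_i*q_{i-1} + q_{i-2} with p_{-2}=0, p_{-1}=1, q_{-2}=1, q_{-1}=0), until the denominator exceeds 62:
  i=0: a_0=2, p_0 = 2*1 + 0 = 2, q_0 = 2*0 + 1 = 1.
  i=1: a_1=3, p_1 = 3*2 + 1 = 7, q_1 = 3*1 + 0 = 3.
  i=2: a_2=2, p_2 = 2*7 + 2 = 16, q_2 = 2*3 + 1 = 7.
  i=3: a_3=1, p_3 = 1*16 + 7 = 23, q_3 = 1*7 + 3 = 10.
  i=4: a_4=28, p_4 = 28*23 + 16 = 660, q_4 = 28*10 + 7 = 287.
q_4 = 287 > 62, so the last convergent with denominator <= 62 is p_3/q_3 = 23/10.
The closest fraction with denominator <= 62 is either p_3/q_3 or the intermediate fraction (k*p_3 + p_2)/(k*q_3 + q_2) with the largest k >= 1 whose denominator stays <= 62; these approach x as k grows, and every other convergent or intermediate fraction in range is farther away.
Largest k: floor((62 - q_2)/q_3) = floor((62 - 7)/10) = 5.
That gives (5*23 + 16)/(5*10 + 7) = 131/57.
Compare the errors: |x - 23/10| = |660*10 - 23*287|/(287*10) = 1/2870, and |x - 131/57| = |660*57 - 131*287|/(287*57) = 23/16359.
Cross-multiplying, 1*16359 = 16359 < 66010 = 23*2870, so 1/2870 is smaller: the convergent 23/10 is closer to x than 131/57.

23/10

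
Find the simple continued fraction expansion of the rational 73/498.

Run the Euclidean algorithm on 73 and 498; the successive quotients are the partial quotients a_0, a_1, ... (each step inverts the fractional part left over by the previous one):
  73 = 0*498 + 73, so a_0 = 0.
  498 = 6*73 + 60, so a_1 = 6.
  73 = 1*60 + 13, so a_2 = 1.
  60 = 4*13 + 8, so a_3 = 4.
  13 = 1*8 + 5, so a_4 = 1.
  8 = 1*5 + 3, so a_5 = 1.
  5 = 1*3 + 2, so a_6 = 1.
  3 = 1*2 + 1, so a_7 = 1.
  2 = 2*1 + 0, so a_8 = 2.
The remainder reaches 0 after 9 divisions, so the expansion has 9 partial quotients, read off in order.

[0; 6, 1, 4, 1, 1, 1, 1, 2]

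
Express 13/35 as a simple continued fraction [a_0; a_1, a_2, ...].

Run the Euclidean algorithm on 13 and 35; the successive quotients are the partial quotients a_0, a_1, ... (each step inverts the fractional part left over by the previous one):
  13 = 0*35 + 13, so a_0 = 0.
  35 = 2*13 + 9, so a_1 = 2.
  13 = 1*9 + 4, so a_2 = 1.
  9 = 2*4 + 1, so a_3 = 2.
  4 = 4*1 + 0, so a_4 = 4.
The remainder reaches 0 after 5 divisions, so the expansion has 5 partial quotients, read off in order.

[0; 2, 1, 2, 4]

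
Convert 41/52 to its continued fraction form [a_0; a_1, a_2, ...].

Run the Euclidean algorithm on 41 and 52; the successive quotients are the partial quotients a_0, a_1, ... (each step inverts the fractional part left over by the previous one):
  41 = 0*52 + 41, so a_0 = 0.
  52 = 1*41 + 11, so a_1 = 1.
  41 = 3*11 + 8, so a_2 = 3.
  11 = 1*8 + 3, so a_3 = 1.
  8 = 2*3 + 2, so a_4 = 2.
  3 = 1*2 + 1, so a_5 = 1.
  2 = 2*1 + 0, so a_6 = 2.
The remainder reaches 0 after 7 divisions, so the expansion has 7 partial quotients, read off in order.

[0; 1, 3, 1, 2, 1, 2]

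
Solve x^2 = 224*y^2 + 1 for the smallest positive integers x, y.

First expand sqrt(224) as a continued fraction. With x_i = (sqrt(224) + m_i)/d_i and (m_0, d_0) = (0, 1): a_0 = floor(sqrt(224)) = 14, since 14^2 = 196 <= 224 < 225 = 15^2.
Iterate m_{i+1} = d_i*a_i - m_i, d_{i+1} = (224 - m_{i+1}^2)/d_i, a_{i+1} = floor((a_0 + m_{i+1})/d_{i+1}):
  m_1 = 1*14 - 0 = 14, d_1 = (224 - 14^2)/1 = 28/1 = 28, a_1 = floor((14 + 14)/28) = 1.
  m_2 = 28*1 - 14 = 14, d_2 = (224 - 14^2)/28 = 28/28 = 1, a_2 = floor((14 + 14)/1) = 28.
  m_3 = 1*28 - 14 = 14, d_3 = (224 - 14^2)/1 = 28/1 = 28: (m_3, d_3) = (m_1, d_1) = (14, 28), so from here the quotients repeat a_1, a_2; the period length is 2.
So sqrt(224) = [14; (1, 28)] with period length k = 2.
k is even, so the fundamental solution of x^2 - 224y^2 = 1 is (p_{k-1}, q_{k-1}) = (p_1, q_1); compute convergents through index 1.
Convergents (p_i = a_i*p_{i-1} + p_{i-2}, q_i = a_i*q_{i-1} + q_{i-2} with p_{-2}=0, p_{-1}=1, q_{-2}=1, q_{-1}=0):
  i=0: a_0=14, p_0 = 14*1 + 0 = 14, q_0 = 14*0 + 1 = 1.
  i=1: a_1=1, p_1 = 1*14 + 1 = 15, q_1 = 1*1 + 0 = 1.
Check: 15^2 - 224*1^2 = 225 - 224 = 1, so (x, y) = (15, 1) solves the equation, and by the theorem it is the least positive solution.

(x, y) = (15, 1)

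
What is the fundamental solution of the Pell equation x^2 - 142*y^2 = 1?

(x, y) = (143, 12)

First expand sqrt(142) as a continued fraction. With x_i = (sqrt(142) + m_i)/d_i and (m_0, d_0) = (0, 1): a_0 = floor(sqrt(142)) = 11, since 11^2 = 121 <= 142 < 144 = 12^2.
Iterate m_{i+1} = d_i*a_i - m_i, d_{i+1} = (142 - m_{i+1}^2)/d_i, a_{i+1} = floor((a_0 + m_{i+1})/d_{i+1}):
  m_1 = 1*11 - 0 = 11, d_1 = (142 - 11^2)/1 = 21/1 = 21, a_1 = floor((11 + 11)/21) = 1.
  m_2 = 21*1 - 11 = 10, d_2 = (142 - 10^2)/21 = 42/21 = 2, a_2 = floor((11 + 10)/2) = 10.
  m_3 = 2*10 - 10 = 10, d_3 = (142 - 10^2)/2 = 42/2 = 21, a_3 = floor((11 + 10)/21) = 1.
  m_4 = 21*1 - 10 = 11, d_4 = (142 - 11^2)/21 = 21/21 = 1, a_4 = floor((11 + 11)/1) = 22.
  m_5 = 1*22 - 11 = 11, d_5 = (142 - 11^2)/1 = 21/1 = 21: (m_5, d_5) = (m_1, d_1) = (11, 21), so from here the quotients repeat a_1, ..., a_4; the period length is 4.
So sqrt(142) = [11; (1, 10, 1, 22)] with period length k = 4.
k is even, so the fundamental solution of x^2 - 142y^2 = 1 is (p_{k-1}, q_{k-1}) = (p_3, q_3); compute convergents through index 3.
Convergents (p_i = a_i*p_{i-1} + p_{i-2}, q_i = a_i*q_{i-1} + q_{i-2} with p_{-2}=0, p_{-1}=1, q_{-2}=1, q_{-1}=0):
  i=0: a_0=11, p_0 = 11*1 + 0 = 11, q_0 = 11*0 + 1 = 1.
  i=1: a_1=1, p_1 = 1*11 + 1 = 12, q_1 = 1*1 + 0 = 1.
  i=2: a_2=10, p_2 = 10*12 + 11 = 131, q_2 = 10*1 + 1 = 11.
  i=3: a_3=1, p_3 = 1*131 + 12 = 143, q_3 = 1*11 + 1 = 12.
Check: 143^2 - 142*12^2 = 20449 - 20448 = 1, so (x, y) = (143, 12) solves the equation, and by the theorem it is the least positive solution.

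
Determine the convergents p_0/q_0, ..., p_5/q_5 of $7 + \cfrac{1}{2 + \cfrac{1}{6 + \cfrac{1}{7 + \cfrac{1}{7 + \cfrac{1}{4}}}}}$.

7/1, 15/2, 97/13, 694/93, 4955/664, 20514/2749

Using the convergent recurrence p_i = a_i*p_{i-1} + p_{i-2}, q_i = a_i*q_{i-1} + q_{i-2} with p_{-2}=0, p_{-1}=1, q_{-2}=1, q_{-1}=0:
  i=0: a_0=7, p_0 = 7*1 + 0 = 7, q_0 = 7*0 + 1 = 1.
  i=1: a_1=2, p_1 = 2*7 + 1 = 15, q_1 = 2*1 + 0 = 2.
  i=2: a_2=6, p_2 = 6*15 + 7 = 97, q_2 = 6*2 + 1 = 13.
  i=3: a_3=7, p_3 = 7*97 + 15 = 694, q_3 = 7*13 + 2 = 93.
  i=4: a_4=7, p_4 = 7*694 + 97 = 4955, q_4 = 7*93 + 13 = 664.
  i=5: a_5=4, p_5 = 4*4955 + 694 = 20514, q_5 = 4*664 + 93 = 2749.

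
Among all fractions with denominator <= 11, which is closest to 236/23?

Expand x = 236/23 as a continued fraction with the Euclidean algorithm:
  236 = 10*23 + 6, so a_0 = 10.
  23 = 3*6 + 5, so a_1 = 3.
  6 = 1*5 + 1, so a_2 = 1.
  5 = 5*1 + 0, so a_3 = 5.
so x = [10; 3, 1, 5].
Convergents (p_i = a_i*p_{i-1} + p_{i-2}, q_i = a_i*q_{i-1} + q_{i-2} with p_{-2}=0, p_{-1}=1, q_{-2}=1, q_{-1}=0), until the denominator exceeds 11:
  i=0: a_0=10, p_0 = 10*1 + 0 = 10, q_0 = 10*0 + 1 = 1.
  i=1: a_1=3, p_1 = 3*10 + 1 = 31, q_1 = 3*1 + 0 = 3.
  i=2: a_2=1, p_2 = 1*31 + 10 = 41, q_2 = 1*3 + 1 = 4.
  i=3: a_3=5, p_3 = 5*41 + 31 = 236, q_3 = 5*4 + 3 = 23.
q_3 = 23 > 11, so the last convergent with denominator <= 11 is p_2/q_2 = 41/4.
The closest fraction with denominator <= 11 is either p_2/q_2 or the intermediate fraction (k*p_2 + p_1)/(k*q_2 + q_1) with the largest k >= 1 whose denominator stays <= 11; these approach x as k grows, and every other convergent or intermediate fraction in range is farther away.
Largest k: floor((11 - q_1)/q_2) = floor((11 - 3)/4) = 2.
That gives (2*41 + 31)/(2*4 + 3) = 113/11.
Compare the errors: |x - 41/4| = |236*4 - 41*23|/(23*4) = 1/92, and |x - 113/11| = |236*11 - 113*23|/(23*11) = 3/253.
Cross-multiplying, 1*253 = 253 < 276 = 3*92, so 1/92 is smaller: the convergent 41/4 is closer to x than 113/11.

41/4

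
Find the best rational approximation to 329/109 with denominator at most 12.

3/1

Expand x = 329/109 as a continued fraction with the Euclidean algorithm:
  329 = 3*109 + 2, so a_0 = 3.
  109 = 54*2 + 1, so a_1 = 54.
  2 = 2*1 + 0, so a_2 = 2.
so x = [3; 54, 2].
Convergents (p_i = a_i*p_{i-1} + p_{i-2}, q_i = a_i*q_{i-1} + q_{i-2} with p_{-2}=0, p_{-1}=1, q_{-2}=1, q_{-1}=0), until the denominator exceeds 12:
  i=0: a_0=3, p_0 = 3*1 + 0 = 3, q_0 = 3*0 + 1 = 1.
  i=1: a_1=54, p_1 = 54*3 + 1 = 163, q_1 = 54*1 + 0 = 54.
q_1 = 54 > 12, so the last convergent with denominator <= 12 is p_0/q_0 = 3/1.
The closest fraction with denominator <= 12 is either p_0/q_0 or the intermediate fraction (k*p_0 + p_{-1})/(k*q_0 + q_{-1}) with the largest k >= 1 whose denominator stays <= 12; these approach x as k grows, and every other convergent or intermediate fraction in range is farther away.
Largest k: floor((12 - q_{-1})/q_0) = floor((12 - 0)/1) = 12 (using the seeds p_{-1} = 1, q_{-1} = 0).
That gives (12*3 + 1)/(12*1 + 0) = 37/12.
Compare the errors: |x - 3/1| = |329*1 - 3*109|/(109*1) = 2/109, and |x - 37/12| = |329*12 - 37*109|/(109*12) = 85/1308.
Cross-multiplying, 2*1308 = 2616 < 9265 = 85*109, so 2/109 is smaller: the convergent 3/1 is closer to x than 37/12.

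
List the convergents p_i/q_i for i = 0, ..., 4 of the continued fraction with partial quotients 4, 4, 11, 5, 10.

Using the convergent recurrence p_i = a_i*p_{i-1} + p_{i-2}, q_i = a_i*q_{i-1} + q_{i-2} with p_{-2}=0, p_{-1}=1, q_{-2}=1, q_{-1}=0:
  i=0: a_0=4, p_0 = 4*1 + 0 = 4, q_0 = 4*0 + 1 = 1.
  i=1: a_1=4, p_1 = 4*4 + 1 = 17, q_1 = 4*1 + 0 = 4.
  i=2: a_2=11, p_2 = 11*17 + 4 = 191, q_2 = 11*4 + 1 = 45.
  i=3: a_3=5, p_3 = 5*191 + 17 = 972, q_3 = 5*45 + 4 = 229.
  i=4: a_4=10, p_4 = 10*972 + 191 = 9911, q_4 = 10*229 + 45 = 2335.

4/1, 17/4, 191/45, 972/229, 9911/2335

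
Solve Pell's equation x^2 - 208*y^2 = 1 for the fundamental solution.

(x, y) = (649, 45)

First expand sqrt(208) as a continued fraction. With x_i = (sqrt(208) + m_i)/d_i and (m_0, d_0) = (0, 1): a_0 = floor(sqrt(208)) = 14, since 14^2 = 196 <= 208 < 225 = 15^2.
Iterate m_{i+1} = d_i*a_i - m_i, d_{i+1} = (208 - m_{i+1}^2)/d_i, a_{i+1} = floor((a_0 + m_{i+1})/d_{i+1}):
  m_1 = 1*14 - 0 = 14, d_1 = (208 - 14^2)/1 = 12/1 = 12, a_1 = floor((14 + 14)/12) = 2.
  m_2 = 12*2 - 14 = 10, d_2 = (208 - 10^2)/12 = 108/12 = 9, a_2 = floor((14 + 10)/9) = 2.
  m_3 = 9*2 - 10 = 8, d_3 = (208 - 8^2)/9 = 144/9 = 16, a_3 = floor((14 + 8)/16) = 1.
  m_4 = 16*1 - 8 = 8, d_4 = (208 - 8^2)/16 = 144/16 = 9, a_4 = floor((14 + 8)/9) = 2.
  m_5 = 9*2 - 8 = 10, d_5 = (208 - 10^2)/9 = 108/9 = 12, a_5 = floor((14 + 10)/12) = 2.
  m_6 = 12*2 - 10 = 14, d_6 = (208 - 14^2)/12 = 12/12 = 1, a_6 = floor((14 + 14)/1) = 28.
  m_7 = 1*28 - 14 = 14, d_7 = (208 - 14^2)/1 = 12/1 = 12: (m_7, d_7) = (m_1, d_1) = (14, 12), so from here the quotients repeat a_1, ..., a_6; the period length is 6.
So sqrt(208) = [14; (2, 2, 1, 2, 2, 28)] with period length k = 6.
k is even, so the fundamental solution of x^2 - 208y^2 = 1 is (p_{k-1}, q_{k-1}) = (p_5, q_5); compute convergents through index 5.
Convergents (p_i = a_i*p_{i-1} + p_{i-2}, q_i = a_i*q_{i-1} + q_{i-2} with p_{-2}=0, p_{-1}=1, q_{-2}=1, q_{-1}=0):
  i=0: a_0=14, p_0 = 14*1 + 0 = 14, q_0 = 14*0 + 1 = 1.
  i=1: a_1=2, p_1 = 2*14 + 1 = 29, q_1 = 2*1 + 0 = 2.
  i=2: a_2=2, p_2 = 2*29 + 14 = 72, q_2 = 2*2 + 1 = 5.
  i=3: a_3=1, p_3 = 1*72 + 29 = 101, q_3 = 1*5 + 2 = 7.
  i=4: a_4=2, p_4 = 2*101 + 72 = 274, q_4 = 2*7 + 5 = 19.
  i=5: a_5=2, p_5 = 2*274 + 101 = 649, q_5 = 2*19 + 7 = 45.
Check: 649^2 - 208*45^2 = 421201 - 421200 = 1, so (x, y) = (649, 45) solves the equation, and by the theorem it is the least positive solution.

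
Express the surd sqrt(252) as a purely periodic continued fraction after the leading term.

Write x_i = (sqrt(252) + m_i)/d_i with (m_0, d_0) = (0, 1). a_0 = floor(sqrt(252)) = 15, since 15^2 = 225 <= 252 < 256 = 16^2.
Iterate m_{i+1} = d_i*a_i - m_i, d_{i+1} = (252 - m_{i+1}^2)/d_i, a_{i+1} = floor((a_0 + m_{i+1})/d_{i+1}):
  m_1 = 1*15 - 0 = 15, d_1 = (252 - 15^2)/1 = 27/1 = 27, a_1 = floor((15 + 15)/27) = 1.
  m_2 = 27*1 - 15 = 12, d_2 = (252 - 12^2)/27 = 108/27 = 4, a_2 = floor((15 + 12)/4) = 6.
  m_3 = 4*6 - 12 = 12, d_3 = (252 - 12^2)/4 = 108/4 = 27, a_3 = floor((15 + 12)/27) = 1.
  m_4 = 27*1 - 12 = 15, d_4 = (252 - 15^2)/27 = 27/27 = 1, a_4 = floor((15 + 15)/1) = 30.
  m_5 = 1*30 - 15 = 15, d_5 = (252 - 15^2)/1 = 27/1 = 27: (m_5, d_5) = (m_1, d_1) = (15, 27), so from here the quotients repeat a_1, ..., a_4; the period length is 4.
Hence the expansion of sqrt(252) is a_0 = 15 followed by the repeating block 1, 6, 1, 30 (period 4).

[15; (1, 6, 1, 30)]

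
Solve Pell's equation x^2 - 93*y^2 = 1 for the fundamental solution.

First expand sqrt(93) as a continued fraction. With x_i = (sqrt(93) + m_i)/d_i and (m_0, d_0) = (0, 1): a_0 = floor(sqrt(93)) = 9, since 9^2 = 81 <= 93 < 100 = 10^2.
Iterate m_{i+1} = d_i*a_i - m_i, d_{i+1} = (93 - m_{i+1}^2)/d_i, a_{i+1} = floor((a_0 + m_{i+1})/d_{i+1}):
  m_1 = 1*9 - 0 = 9, d_1 = (93 - 9^2)/1 = 12/1 = 12, a_1 = floor((9 + 9)/12) = 1.
  m_2 = 12*1 - 9 = 3, d_2 = (93 - 3^2)/12 = 84/12 = 7, a_2 = floor((9 + 3)/7) = 1.
  m_3 = 7*1 - 3 = 4, d_3 = (93 - 4^2)/7 = 77/7 = 11, a_3 = floor((9 + 4)/11) = 1.
  m_4 = 11*1 - 4 = 7, d_4 = (93 - 7^2)/11 = 44/11 = 4, a_4 = floor((9 + 7)/4) = 4.
  m_5 = 4*4 - 7 = 9, d_5 = (93 - 9^2)/4 = 12/4 = 3, a_5 = floor((9 + 9)/3) = 6.
  m_6 = 3*6 - 9 = 9, d_6 = (93 - 9^2)/3 = 12/3 = 4, a_6 = floor((9 + 9)/4) = 4.
  m_7 = 4*4 - 9 = 7, d_7 = (93 - 7^2)/4 = 44/4 = 11, a_7 = floor((9 + 7)/11) = 1.
  m_8 = 11*1 - 7 = 4, d_8 = (93 - 4^2)/11 = 77/11 = 7, a_8 = floor((9 + 4)/7) = 1.
  m_9 = 7*1 - 4 = 3, d_9 = (93 - 3^2)/7 = 84/7 = 12, a_9 = floor((9 + 3)/12) = 1.
  m_10 = 12*1 - 3 = 9, d_10 = (93 - 9^2)/12 = 12/12 = 1, a_10 = floor((9 + 9)/1) = 18.
  m_11 = 1*18 - 9 = 9, d_11 = (93 - 9^2)/1 = 12/1 = 12: (m_11, d_11) = (m_1, d_1) = (9, 12), so from here the quotients repeat a_1, ..., a_10; the period length is 10.
So sqrt(93) = [9; (1, 1, 1, 4, 6, 4, 1, 1, 1, 18)] with period length k = 10.
k is even, so the fundamental solution of x^2 - 93y^2 = 1 is (p_{k-1}, q_{k-1}) = (p_9, q_9); compute convergents through index 9.
Convergents (p_i = a_i*p_{i-1} + p_{i-2}, q_i = a_i*q_{i-1} + q_{i-2} with p_{-2}=0, p_{-1}=1, q_{-2}=1, q_{-1}=0):
  i=0: a_0=9, p_0 = 9*1 + 0 = 9, q_0 = 9*0 + 1 = 1.
  i=1: a_1=1, p_1 = 1*9 + 1 = 10, q_1 = 1*1 + 0 = 1.
  i=2: a_2=1, p_2 = 1*10 + 9 = 19, q_2 = 1*1 + 1 = 2.
  i=3: a_3=1, p_3 = 1*19 + 10 = 29, q_3 = 1*2 + 1 = 3.
  i=4: a_4=4, p_4 = 4*29 + 19 = 135, q_4 = 4*3 + 2 = 14.
  i=5: a_5=6, p_5 = 6*135 + 29 = 839, q_5 = 6*14 + 3 = 87.
  i=6: a_6=4, p_6 = 4*839 + 135 = 3491, q_6 = 4*87 + 14 = 362.
  i=7: a_7=1, p_7 = 1*3491 + 839 = 4330, q_7 = 1*362 + 87 = 449.
  i=8: a_8=1, p_8 = 1*4330 + 3491 = 7821, q_8 = 1*449 + 362 = 811.
  i=9: a_9=1, p_9 = 1*7821 + 4330 = 12151, q_9 = 1*811 + 449 = 1260.
Check: 12151^2 - 93*1260^2 = 147646801 - 147646800 = 1, so (x, y) = (12151, 1260) solves the equation, and by the theorem it is the least positive solution.

(x, y) = (12151, 1260)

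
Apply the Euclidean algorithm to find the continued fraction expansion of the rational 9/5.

Run the Euclidean algorithm on 9 and 5; the successive quotients are the partial quotients a_0, a_1, ... (each step inverts the fractional part left over by the previous one):
  9 = 1*5 + 4, so a_0 = 1.
  5 = 1*4 + 1, so a_1 = 1.
  4 = 4*1 + 0, so a_2 = 4.
The remainder reaches 0 after 3 divisions, so the expansion has 3 partial quotients, read off in order.

[1; 1, 4]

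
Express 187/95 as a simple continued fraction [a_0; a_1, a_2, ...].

Run the Euclidean algorithm on 187 and 95; the successive quotients are the partial quotients a_0, a_1, ... (each step inverts the fractional part left over by the previous one):
  187 = 1*95 + 92, so a_0 = 1.
  95 = 1*92 + 3, so a_1 = 1.
  92 = 30*3 + 2, so a_2 = 30.
  3 = 1*2 + 1, so a_3 = 1.
  2 = 2*1 + 0, so a_4 = 2.
The remainder reaches 0 after 5 divisions, so the expansion has 5 partial quotients, read off in order.

[1; 1, 30, 1, 2]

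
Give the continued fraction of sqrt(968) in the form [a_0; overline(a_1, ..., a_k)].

[31; overline(8, 1, 6, 1, 8, 62)]

Write x_i = (sqrt(968) + m_i)/d_i with (m_0, d_0) = (0, 1). a_0 = floor(sqrt(968)) = 31, since 31^2 = 961 <= 968 < 1024 = 32^2.
Iterate m_{i+1} = d_i*a_i - m_i, d_{i+1} = (968 - m_{i+1}^2)/d_i, a_{i+1} = floor((a_0 + m_{i+1})/d_{i+1}):
  m_1 = 1*31 - 0 = 31, d_1 = (968 - 31^2)/1 = 7/1 = 7, a_1 = floor((31 + 31)/7) = 8.
  m_2 = 7*8 - 31 = 25, d_2 = (968 - 25^2)/7 = 343/7 = 49, a_2 = floor((31 + 25)/49) = 1.
  m_3 = 49*1 - 25 = 24, d_3 = (968 - 24^2)/49 = 392/49 = 8, a_3 = floor((31 + 24)/8) = 6.
  m_4 = 8*6 - 24 = 24, d_4 = (968 - 24^2)/8 = 392/8 = 49, a_4 = floor((31 + 24)/49) = 1.
  m_5 = 49*1 - 24 = 25, d_5 = (968 - 25^2)/49 = 343/49 = 7, a_5 = floor((31 + 25)/7) = 8.
  m_6 = 7*8 - 25 = 31, d_6 = (968 - 31^2)/7 = 7/7 = 1, a_6 = floor((31 + 31)/1) = 62.
  m_7 = 1*62 - 31 = 31, d_7 = (968 - 31^2)/1 = 7/1 = 7: (m_7, d_7) = (m_1, d_1) = (31, 7), so from here the quotients repeat a_1, ..., a_6; the period length is 6.
Hence the expansion of sqrt(968) is a_0 = 31 followed by the repeating block 8, 1, 6, 1, 8, 62 (period 6).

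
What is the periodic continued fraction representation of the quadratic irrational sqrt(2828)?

[53; (5, 1, 1, 2, 3, 26, 3, 2, 1, 1, 5, 106)]

Write x_i = (sqrt(2828) + m_i)/d_i with (m_0, d_0) = (0, 1). a_0 = floor(sqrt(2828)) = 53, since 53^2 = 2809 <= 2828 < 2916 = 54^2.
Iterate m_{i+1} = d_i*a_i - m_i, d_{i+1} = (2828 - m_{i+1}^2)/d_i, a_{i+1} = floor((a_0 + m_{i+1})/d_{i+1}):
  m_1 = 1*53 - 0 = 53, d_1 = (2828 - 53^2)/1 = 19/1 = 19, a_1 = floor((53 + 53)/19) = 5.
  m_2 = 19*5 - 53 = 42, d_2 = (2828 - 42^2)/19 = 1064/19 = 56, a_2 = floor((53 + 42)/56) = 1.
  m_3 = 56*1 - 42 = 14, d_3 = (2828 - 14^2)/56 = 2632/56 = 47, a_3 = floor((53 + 14)/47) = 1.
  m_4 = 47*1 - 14 = 33, d_4 = (2828 - 33^2)/47 = 1739/47 = 37, a_4 = floor((53 + 33)/37) = 2.
  m_5 = 37*2 - 33 = 41, d_5 = (2828 - 41^2)/37 = 1147/37 = 31, a_5 = floor((53 + 41)/31) = 3.
  m_6 = 31*3 - 41 = 52, d_6 = (2828 - 52^2)/31 = 124/31 = 4, a_6 = floor((53 + 52)/4) = 26.
  m_7 = 4*26 - 52 = 52, d_7 = (2828 - 52^2)/4 = 124/4 = 31, a_7 = floor((53 + 52)/31) = 3.
  m_8 = 31*3 - 52 = 41, d_8 = (2828 - 41^2)/31 = 1147/31 = 37, a_8 = floor((53 + 41)/37) = 2.
  m_9 = 37*2 - 41 = 33, d_9 = (2828 - 33^2)/37 = 1739/37 = 47, a_9 = floor((53 + 33)/47) = 1.
  m_10 = 47*1 - 33 = 14, d_10 = (2828 - 14^2)/47 = 2632/47 = 56, a_10 = floor((53 + 14)/56) = 1.
  m_11 = 56*1 - 14 = 42, d_11 = (2828 - 42^2)/56 = 1064/56 = 19, a_11 = floor((53 + 42)/19) = 5.
  m_12 = 19*5 - 42 = 53, d_12 = (2828 - 53^2)/19 = 19/19 = 1, a_12 = floor((53 + 53)/1) = 106.
  m_13 = 1*106 - 53 = 53, d_13 = (2828 - 53^2)/1 = 19/1 = 19: (m_13, d_13) = (m_1, d_1) = (53, 19), so from here the quotients repeat a_1, ..., a_12; the period length is 12.
Hence the expansion of sqrt(2828) is a_0 = 53 followed by the repeating block 5, 1, 1, 2, 3, 26, 3, 2, 1, 1, 5, 106 (period 12).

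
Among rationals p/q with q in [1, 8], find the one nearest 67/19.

Expand x = 67/19 as a continued fraction with the Euclidean algorithm:
  67 = 3*19 + 10, so a_0 = 3.
  19 = 1*10 + 9, so a_1 = 1.
  10 = 1*9 + 1, so a_2 = 1.
  9 = 9*1 + 0, so a_3 = 9.
so x = [3; 1, 1, 9].
Convergents (p_i = a_i*p_{i-1} + p_{i-2}, q_i = a_i*q_{i-1} + q_{i-2} with p_{-2}=0, p_{-1}=1, q_{-2}=1, q_{-1}=0), until the denominator exceeds 8:
  i=0: a_0=3, p_0 = 3*1 + 0 = 3, q_0 = 3*0 + 1 = 1.
  i=1: a_1=1, p_1 = 1*3 + 1 = 4, q_1 = 1*1 + 0 = 1.
  i=2: a_2=1, p_2 = 1*4 + 3 = 7, q_2 = 1*1 + 1 = 2.
  i=3: a_3=9, p_3 = 9*7 + 4 = 67, q_3 = 9*2 + 1 = 19.
q_3 = 19 > 8, so the last convergent with denominator <= 8 is p_2/q_2 = 7/2.
The closest fraction with denominator <= 8 is either p_2/q_2 or the intermediate fraction (k*p_2 + p_1)/(k*q_2 + q_1) with the largest k >= 1 whose denominator stays <= 8; these approach x as k grows, and every other convergent or intermediate fraction in range is farther away.
Largest k: floor((8 - q_1)/q_2) = floor((8 - 1)/2) = 3.
That gives (3*7 + 4)/(3*2 + 1) = 25/7.
Compare the errors: |x - 7/2| = |67*2 - 7*19|/(19*2) = 1/38, and |x - 25/7| = |67*7 - 25*19|/(19*7) = 6/133.
Cross-multiplying, 1*133 = 133 < 228 = 6*38, so 1/38 is smaller: the convergent 7/2 is closer to x than 25/7.

7/2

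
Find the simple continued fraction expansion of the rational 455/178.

Run the Euclidean algorithm on 455 and 178; the successive quotients are the partial quotients a_0, a_1, ... (each step inverts the fractional part left over by the previous one):
  455 = 2*178 + 99, so a_0 = 2.
  178 = 1*99 + 79, so a_1 = 1.
  99 = 1*79 + 20, so a_2 = 1.
  79 = 3*20 + 19, so a_3 = 3.
  20 = 1*19 + 1, so a_4 = 1.
  19 = 19*1 + 0, so a_5 = 19.
The remainder reaches 0 after 6 divisions, so the expansion has 6 partial quotients, read off in order.

[2; 1, 1, 3, 1, 19]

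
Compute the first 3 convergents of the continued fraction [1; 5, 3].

Using the convergent recurrence p_i = a_i*p_{i-1} + p_{i-2}, q_i = a_i*q_{i-1} + q_{i-2} with p_{-2}=0, p_{-1}=1, q_{-2}=1, q_{-1}=0:
  i=0: a_0=1, p_0 = 1*1 + 0 = 1, q_0 = 1*0 + 1 = 1.
  i=1: a_1=5, p_1 = 5*1 + 1 = 6, q_1 = 5*1 + 0 = 5.
  i=2: a_2=3, p_2 = 3*6 + 1 = 19, q_2 = 3*5 + 1 = 16.

1/1, 6/5, 19/16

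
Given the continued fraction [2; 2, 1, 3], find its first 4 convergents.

Using the convergent recurrence p_i = a_i*p_{i-1} + p_{i-2}, q_i = a_i*q_{i-1} + q_{i-2} with p_{-2}=0, p_{-1}=1, q_{-2}=1, q_{-1}=0:
  i=0: a_0=2, p_0 = 2*1 + 0 = 2, q_0 = 2*0 + 1 = 1.
  i=1: a_1=2, p_1 = 2*2 + 1 = 5, q_1 = 2*1 + 0 = 2.
  i=2: a_2=1, p_2 = 1*5 + 2 = 7, q_2 = 1*2 + 1 = 3.
  i=3: a_3=3, p_3 = 3*7 + 5 = 26, q_3 = 3*3 + 2 = 11.

2/1, 5/2, 7/3, 26/11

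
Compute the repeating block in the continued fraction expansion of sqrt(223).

Write x_i = (sqrt(223) + m_i)/d_i with (m_0, d_0) = (0, 1). a_0 = floor(sqrt(223)) = 14, since 14^2 = 196 <= 223 < 225 = 15^2.
Iterate m_{i+1} = d_i*a_i - m_i, d_{i+1} = (223 - m_{i+1}^2)/d_i, a_{i+1} = floor((a_0 + m_{i+1})/d_{i+1}):
  m_1 = 1*14 - 0 = 14, d_1 = (223 - 14^2)/1 = 27/1 = 27, a_1 = floor((14 + 14)/27) = 1.
  m_2 = 27*1 - 14 = 13, d_2 = (223 - 13^2)/27 = 54/27 = 2, a_2 = floor((14 + 13)/2) = 13.
  m_3 = 2*13 - 13 = 13, d_3 = (223 - 13^2)/2 = 54/2 = 27, a_3 = floor((14 + 13)/27) = 1.
  m_4 = 27*1 - 13 = 14, d_4 = (223 - 14^2)/27 = 27/27 = 1, a_4 = floor((14 + 14)/1) = 28.
  m_5 = 1*28 - 14 = 14, d_5 = (223 - 14^2)/1 = 27/1 = 27: (m_5, d_5) = (m_1, d_1) = (14, 27), so from here the quotients repeat a_1, ..., a_4; the period length is 4.
Hence the expansion of sqrt(223) is a_0 = 14 followed by the repeating block 1, 13, 1, 28 (period 4).

[14; (1, 13, 1, 28)]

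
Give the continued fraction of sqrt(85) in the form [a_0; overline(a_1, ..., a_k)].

Write x_i = (sqrt(85) + m_i)/d_i with (m_0, d_0) = (0, 1). a_0 = floor(sqrt(85)) = 9, since 9^2 = 81 <= 85 < 100 = 10^2.
Iterate m_{i+1} = d_i*a_i - m_i, d_{i+1} = (85 - m_{i+1}^2)/d_i, a_{i+1} = floor((a_0 + m_{i+1})/d_{i+1}):
  m_1 = 1*9 - 0 = 9, d_1 = (85 - 9^2)/1 = 4/1 = 4, a_1 = floor((9 + 9)/4) = 4.
  m_2 = 4*4 - 9 = 7, d_2 = (85 - 7^2)/4 = 36/4 = 9, a_2 = floor((9 + 7)/9) = 1.
  m_3 = 9*1 - 7 = 2, d_3 = (85 - 2^2)/9 = 81/9 = 9, a_3 = floor((9 + 2)/9) = 1.
  m_4 = 9*1 - 2 = 7, d_4 = (85 - 7^2)/9 = 36/9 = 4, a_4 = floor((9 + 7)/4) = 4.
  m_5 = 4*4 - 7 = 9, d_5 = (85 - 9^2)/4 = 4/4 = 1, a_5 = floor((9 + 9)/1) = 18.
  m_6 = 1*18 - 9 = 9, d_6 = (85 - 9^2)/1 = 4/1 = 4: (m_6, d_6) = (m_1, d_1) = (9, 4), so from here the quotients repeat a_1, ..., a_5; the period length is 5.
Hence the expansion of sqrt(85) is a_0 = 9 followed by the repeating block 4, 1, 1, 4, 18 (period 5).

[9; overline(4, 1, 1, 4, 18)]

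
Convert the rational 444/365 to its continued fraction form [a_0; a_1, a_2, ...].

[1; 4, 1, 1, 1, 1, 1, 2, 1, 2]

Run the Euclidean algorithm on 444 and 365; the successive quotients are the partial quotients a_0, a_1, ... (each step inverts the fractional part left over by the previous one):
  444 = 1*365 + 79, so a_0 = 1.
  365 = 4*79 + 49, so a_1 = 4.
  79 = 1*49 + 30, so a_2 = 1.
  49 = 1*30 + 19, so a_3 = 1.
  30 = 1*19 + 11, so a_4 = 1.
  19 = 1*11 + 8, so a_5 = 1.
  11 = 1*8 + 3, so a_6 = 1.
  8 = 2*3 + 2, so a_7 = 2.
  3 = 1*2 + 1, so a_8 = 1.
  2 = 2*1 + 0, so a_9 = 2.
The remainder reaches 0 after 10 divisions, so the expansion has 10 partial quotients, read off in order.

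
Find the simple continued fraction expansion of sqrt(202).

[14; (4, 1, 2, 2, 1, 4, 28)]

Write x_i = (sqrt(202) + m_i)/d_i with (m_0, d_0) = (0, 1). a_0 = floor(sqrt(202)) = 14, since 14^2 = 196 <= 202 < 225 = 15^2.
Iterate m_{i+1} = d_i*a_i - m_i, d_{i+1} = (202 - m_{i+1}^2)/d_i, a_{i+1} = floor((a_0 + m_{i+1})/d_{i+1}):
  m_1 = 1*14 - 0 = 14, d_1 = (202 - 14^2)/1 = 6/1 = 6, a_1 = floor((14 + 14)/6) = 4.
  m_2 = 6*4 - 14 = 10, d_2 = (202 - 10^2)/6 = 102/6 = 17, a_2 = floor((14 + 10)/17) = 1.
  m_3 = 17*1 - 10 = 7, d_3 = (202 - 7^2)/17 = 153/17 = 9, a_3 = floor((14 + 7)/9) = 2.
  m_4 = 9*2 - 7 = 11, d_4 = (202 - 11^2)/9 = 81/9 = 9, a_4 = floor((14 + 11)/9) = 2.
  m_5 = 9*2 - 11 = 7, d_5 = (202 - 7^2)/9 = 153/9 = 17, a_5 = floor((14 + 7)/17) = 1.
  m_6 = 17*1 - 7 = 10, d_6 = (202 - 10^2)/17 = 102/17 = 6, a_6 = floor((14 + 10)/6) = 4.
  m_7 = 6*4 - 10 = 14, d_7 = (202 - 14^2)/6 = 6/6 = 1, a_7 = floor((14 + 14)/1) = 28.
  m_8 = 1*28 - 14 = 14, d_8 = (202 - 14^2)/1 = 6/1 = 6: (m_8, d_8) = (m_1, d_1) = (14, 6), so from here the quotients repeat a_1, ..., a_7; the period length is 7.
Hence the expansion of sqrt(202) is a_0 = 14 followed by the repeating block 4, 1, 2, 2, 1, 4, 28 (period 7).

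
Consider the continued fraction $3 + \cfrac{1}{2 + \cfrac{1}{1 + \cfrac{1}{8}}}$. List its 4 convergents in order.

Using the convergent recurrence p_i = a_i*p_{i-1} + p_{i-2}, q_i = a_i*q_{i-1} + q_{i-2} with p_{-2}=0, p_{-1}=1, q_{-2}=1, q_{-1}=0:
  i=0: a_0=3, p_0 = 3*1 + 0 = 3, q_0 = 3*0 + 1 = 1.
  i=1: a_1=2, p_1 = 2*3 + 1 = 7, q_1 = 2*1 + 0 = 2.
  i=2: a_2=1, p_2 = 1*7 + 3 = 10, q_2 = 1*2 + 1 = 3.
  i=3: a_3=8, p_3 = 8*10 + 7 = 87, q_3 = 8*3 + 2 = 26.

3/1, 7/2, 10/3, 87/26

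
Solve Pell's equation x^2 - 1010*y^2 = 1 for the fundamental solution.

(x, y) = (3395619, 106846)

First expand sqrt(1010) as a continued fraction. With x_i = (sqrt(1010) + m_i)/d_i and (m_0, d_0) = (0, 1): a_0 = floor(sqrt(1010)) = 31, since 31^2 = 961 <= 1010 < 1024 = 32^2.
Iterate m_{i+1} = d_i*a_i - m_i, d_{i+1} = (1010 - m_{i+1}^2)/d_i, a_{i+1} = floor((a_0 + m_{i+1})/d_{i+1}):
  m_1 = 1*31 - 0 = 31, d_1 = (1010 - 31^2)/1 = 49/1 = 49, a_1 = floor((31 + 31)/49) = 1.
  m_2 = 49*1 - 31 = 18, d_2 = (1010 - 18^2)/49 = 686/49 = 14, a_2 = floor((31 + 18)/14) = 3.
  m_3 = 14*3 - 18 = 24, d_3 = (1010 - 24^2)/14 = 434/14 = 31, a_3 = floor((31 + 24)/31) = 1.
  m_4 = 31*1 - 24 = 7, d_4 = (1010 - 7^2)/31 = 961/31 = 31, a_4 = floor((31 + 7)/31) = 1.
  m_5 = 31*1 - 7 = 24, d_5 = (1010 - 24^2)/31 = 434/31 = 14, a_5 = floor((31 + 24)/14) = 3.
  m_6 = 14*3 - 24 = 18, d_6 = (1010 - 18^2)/14 = 686/14 = 49, a_6 = floor((31 + 18)/49) = 1.
  m_7 = 49*1 - 18 = 31, d_7 = (1010 - 31^2)/49 = 49/49 = 1, a_7 = floor((31 + 31)/1) = 62.
  m_8 = 1*62 - 31 = 31, d_8 = (1010 - 31^2)/1 = 49/1 = 49: (m_8, d_8) = (m_1, d_1) = (31, 49), so from here the quotients repeat a_1, ..., a_7; the period length is 7.
So sqrt(1010) = [31; (1, 3, 1, 1, 3, 1, 62)] with period length k = 7.
k is odd, so (p_{k-1}, q_{k-1}) only solves x^2 - 1010y^2 = -1 and the fundamental solution of x^2 - 1010y^2 = 1 is (p_{2k-1}, q_{2k-1}) = (p_13, q_13); compute convergents through index 13, running through the period twice.
Convergents (p_i = a_i*p_{i-1} + p_{i-2}, q_i = a_i*q_{i-1} + q_{i-2} with p_{-2}=0, p_{-1}=1, q_{-2}=1, q_{-1}=0):
  i=0: a_0=31, p_0 = 31*1 + 0 = 31, q_0 = 31*0 + 1 = 1.
  i=1: a_1=1, p_1 = 1*31 + 1 = 32, q_1 = 1*1 + 0 = 1.
  i=2: a_2=3, p_2 = 3*32 + 31 = 127, q_2 = 3*1 + 1 = 4.
  i=3: a_3=1, p_3 = 1*127 + 32 = 159, q_3 = 1*4 + 1 = 5.
  i=4: a_4=1, p_4 = 1*159 + 127 = 286, q_4 = 1*5 + 4 = 9.
  i=5: a_5=3, p_5 = 3*286 + 159 = 1017, q_5 = 3*9 + 5 = 32.
  i=6: a_6=1, p_6 = 1*1017 + 286 = 1303, q_6 = 1*32 + 9 = 41.
  i=7: a_7=62, p_7 = 62*1303 + 1017 = 81803, q_7 = 62*41 + 32 = 2574.
  i=8: a_8=1, p_8 = 1*81803 + 1303 = 83106, q_8 = 1*2574 + 41 = 2615.
  i=9: a_9=3, p_9 = 3*83106 + 81803 = 331121, q_9 = 3*2615 + 2574 = 10419.
  i=10: a_10=1, p_10 = 1*331121 + 83106 = 414227, q_10 = 1*10419 + 2615 = 13034.
  i=11: a_11=1, p_11 = 1*414227 + 331121 = 745348, q_11 = 1*13034 + 10419 = 23453.
  i=12: a_12=3, p_12 = 3*745348 + 414227 = 2650271, q_12 = 3*23453 + 13034 = 83393.
  i=13: a_13=1, p_13 = 1*2650271 + 745348 = 3395619, q_13 = 1*83393 + 23453 = 106846.
Indeed p_6^2 - 1010*q_6^2 = 1697809 - 1697810 = -1, not +1.
Check: 3395619^2 - 1010*106846^2 = 11530228393161 - 11530228393160 = 1, so (x, y) = (3395619, 106846) solves the equation, and by the theorem it is the least positive solution.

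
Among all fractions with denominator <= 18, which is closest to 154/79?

Expand x = 154/79 as a continued fraction with the Euclidean algorithm:
  154 = 1*79 + 75, so a_0 = 1.
  79 = 1*75 + 4, so a_1 = 1.
  75 = 18*4 + 3, so a_2 = 18.
  4 = 1*3 + 1, so a_3 = 1.
  3 = 3*1 + 0, so a_4 = 3.
so x = [1; 1, 18, 1, 3].
Convergents (p_i = a_i*p_{i-1} + p_{i-2}, q_i = a_i*q_{i-1} + q_{i-2} with p_{-2}=0, p_{-1}=1, q_{-2}=1, q_{-1}=0), until the denominator exceeds 18:
  i=0: a_0=1, p_0 = 1*1 + 0 = 1, q_0 = 1*0 + 1 = 1.
  i=1: a_1=1, p_1 = 1*1 + 1 = 2, q_1 = 1*1 + 0 = 1.
  i=2: a_2=18, p_2 = 18*2 + 1 = 37, q_2 = 18*1 + 1 = 19.
q_2 = 19 > 18, so the last convergent with denominator <= 18 is p_1/q_1 = 2/1.
The closest fraction with denominator <= 18 is either p_1/q_1 or the intermediate fraction (k*p_1 + p_0)/(k*q_1 + q_0) with the largest k >= 1 whose denominator stays <= 18; these approach x as k grows, and every other convergent or intermediate fraction in range is farther away.
Largest k: floor((18 - q_0)/q_1) = floor((18 - 1)/1) = 17.
That gives (17*2 + 1)/(17*1 + 1) = 35/18.
Compare the errors: |x - 2/1| = |154*1 - 2*79|/(79*1) = 4/79, and |x - 35/18| = |154*18 - 35*79|/(79*18) = 7/1422.
Cross-multiplying, 7*79 = 553 < 5688 = 4*1422, so 7/1422 is smaller: the intermediate fraction 35/18 is closer to x than 2/1.

35/18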